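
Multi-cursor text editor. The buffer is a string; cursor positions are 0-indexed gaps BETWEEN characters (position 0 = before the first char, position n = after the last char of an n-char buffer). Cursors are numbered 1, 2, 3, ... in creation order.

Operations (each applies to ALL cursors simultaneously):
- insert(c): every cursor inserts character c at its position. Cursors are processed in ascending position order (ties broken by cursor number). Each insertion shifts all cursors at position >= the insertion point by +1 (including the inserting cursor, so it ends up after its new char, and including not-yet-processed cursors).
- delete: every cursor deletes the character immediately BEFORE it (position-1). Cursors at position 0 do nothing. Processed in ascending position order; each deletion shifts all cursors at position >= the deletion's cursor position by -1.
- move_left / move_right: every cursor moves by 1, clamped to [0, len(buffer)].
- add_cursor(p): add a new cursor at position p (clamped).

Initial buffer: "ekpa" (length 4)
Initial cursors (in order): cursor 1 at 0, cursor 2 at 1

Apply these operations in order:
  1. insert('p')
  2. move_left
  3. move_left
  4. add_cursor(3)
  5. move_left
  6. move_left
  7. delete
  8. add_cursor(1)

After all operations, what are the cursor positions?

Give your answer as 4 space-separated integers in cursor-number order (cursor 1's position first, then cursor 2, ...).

Answer: 0 0 0 1

Derivation:
After op 1 (insert('p')): buffer="pepkpa" (len 6), cursors c1@1 c2@3, authorship 1.2...
After op 2 (move_left): buffer="pepkpa" (len 6), cursors c1@0 c2@2, authorship 1.2...
After op 3 (move_left): buffer="pepkpa" (len 6), cursors c1@0 c2@1, authorship 1.2...
After op 4 (add_cursor(3)): buffer="pepkpa" (len 6), cursors c1@0 c2@1 c3@3, authorship 1.2...
After op 5 (move_left): buffer="pepkpa" (len 6), cursors c1@0 c2@0 c3@2, authorship 1.2...
After op 6 (move_left): buffer="pepkpa" (len 6), cursors c1@0 c2@0 c3@1, authorship 1.2...
After op 7 (delete): buffer="epkpa" (len 5), cursors c1@0 c2@0 c3@0, authorship .2...
After op 8 (add_cursor(1)): buffer="epkpa" (len 5), cursors c1@0 c2@0 c3@0 c4@1, authorship .2...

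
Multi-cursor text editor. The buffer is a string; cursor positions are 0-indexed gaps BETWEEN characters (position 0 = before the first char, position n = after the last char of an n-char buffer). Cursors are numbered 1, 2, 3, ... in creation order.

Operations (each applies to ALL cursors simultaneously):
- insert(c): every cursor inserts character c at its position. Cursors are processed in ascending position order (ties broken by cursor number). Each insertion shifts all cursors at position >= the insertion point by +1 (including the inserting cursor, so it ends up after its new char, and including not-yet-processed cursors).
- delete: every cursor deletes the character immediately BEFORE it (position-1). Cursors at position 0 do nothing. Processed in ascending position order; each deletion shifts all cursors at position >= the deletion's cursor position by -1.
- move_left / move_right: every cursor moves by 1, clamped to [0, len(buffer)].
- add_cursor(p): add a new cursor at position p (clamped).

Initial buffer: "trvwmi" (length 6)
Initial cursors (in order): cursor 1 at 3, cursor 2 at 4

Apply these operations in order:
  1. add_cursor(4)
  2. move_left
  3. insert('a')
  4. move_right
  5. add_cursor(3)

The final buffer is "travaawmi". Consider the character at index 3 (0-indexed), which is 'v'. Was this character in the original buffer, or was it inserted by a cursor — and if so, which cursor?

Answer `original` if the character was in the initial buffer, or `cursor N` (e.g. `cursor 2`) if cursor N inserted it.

Answer: original

Derivation:
After op 1 (add_cursor(4)): buffer="trvwmi" (len 6), cursors c1@3 c2@4 c3@4, authorship ......
After op 2 (move_left): buffer="trvwmi" (len 6), cursors c1@2 c2@3 c3@3, authorship ......
After op 3 (insert('a')): buffer="travaawmi" (len 9), cursors c1@3 c2@6 c3@6, authorship ..1.23...
After op 4 (move_right): buffer="travaawmi" (len 9), cursors c1@4 c2@7 c3@7, authorship ..1.23...
After op 5 (add_cursor(3)): buffer="travaawmi" (len 9), cursors c4@3 c1@4 c2@7 c3@7, authorship ..1.23...
Authorship (.=original, N=cursor N): . . 1 . 2 3 . . .
Index 3: author = original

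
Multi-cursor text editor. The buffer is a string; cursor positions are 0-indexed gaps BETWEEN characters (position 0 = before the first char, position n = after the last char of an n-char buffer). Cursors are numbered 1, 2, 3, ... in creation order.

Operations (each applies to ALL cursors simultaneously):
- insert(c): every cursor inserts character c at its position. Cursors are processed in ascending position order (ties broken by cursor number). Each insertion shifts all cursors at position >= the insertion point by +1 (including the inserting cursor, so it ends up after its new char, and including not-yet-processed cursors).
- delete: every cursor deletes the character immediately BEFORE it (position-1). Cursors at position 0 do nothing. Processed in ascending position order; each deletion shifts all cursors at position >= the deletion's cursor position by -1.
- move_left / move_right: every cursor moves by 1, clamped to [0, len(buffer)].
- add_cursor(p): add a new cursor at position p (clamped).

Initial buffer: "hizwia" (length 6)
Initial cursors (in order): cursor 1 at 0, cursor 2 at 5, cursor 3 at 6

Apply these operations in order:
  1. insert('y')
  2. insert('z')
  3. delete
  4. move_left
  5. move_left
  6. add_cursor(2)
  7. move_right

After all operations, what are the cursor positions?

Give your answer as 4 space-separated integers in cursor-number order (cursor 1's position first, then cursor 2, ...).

After op 1 (insert('y')): buffer="yhizwiyay" (len 9), cursors c1@1 c2@7 c3@9, authorship 1.....2.3
After op 2 (insert('z')): buffer="yzhizwiyzayz" (len 12), cursors c1@2 c2@9 c3@12, authorship 11.....22.33
After op 3 (delete): buffer="yhizwiyay" (len 9), cursors c1@1 c2@7 c3@9, authorship 1.....2.3
After op 4 (move_left): buffer="yhizwiyay" (len 9), cursors c1@0 c2@6 c3@8, authorship 1.....2.3
After op 5 (move_left): buffer="yhizwiyay" (len 9), cursors c1@0 c2@5 c3@7, authorship 1.....2.3
After op 6 (add_cursor(2)): buffer="yhizwiyay" (len 9), cursors c1@0 c4@2 c2@5 c3@7, authorship 1.....2.3
After op 7 (move_right): buffer="yhizwiyay" (len 9), cursors c1@1 c4@3 c2@6 c3@8, authorship 1.....2.3

Answer: 1 6 8 3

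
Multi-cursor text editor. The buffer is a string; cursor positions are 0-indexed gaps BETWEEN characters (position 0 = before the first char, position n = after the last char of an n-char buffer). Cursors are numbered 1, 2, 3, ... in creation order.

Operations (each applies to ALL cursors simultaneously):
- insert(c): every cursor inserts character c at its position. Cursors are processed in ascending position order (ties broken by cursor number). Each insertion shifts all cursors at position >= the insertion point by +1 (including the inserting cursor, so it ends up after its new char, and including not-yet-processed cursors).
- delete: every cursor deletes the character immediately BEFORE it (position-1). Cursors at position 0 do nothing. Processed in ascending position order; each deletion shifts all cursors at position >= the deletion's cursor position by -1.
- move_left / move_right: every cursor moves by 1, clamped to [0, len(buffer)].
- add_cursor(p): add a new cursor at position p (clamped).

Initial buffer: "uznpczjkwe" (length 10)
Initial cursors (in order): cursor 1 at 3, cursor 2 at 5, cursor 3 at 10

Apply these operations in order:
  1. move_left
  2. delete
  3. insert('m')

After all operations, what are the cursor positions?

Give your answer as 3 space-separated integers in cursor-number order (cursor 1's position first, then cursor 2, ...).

Answer: 2 4 9

Derivation:
After op 1 (move_left): buffer="uznpczjkwe" (len 10), cursors c1@2 c2@4 c3@9, authorship ..........
After op 2 (delete): buffer="unczjke" (len 7), cursors c1@1 c2@2 c3@6, authorship .......
After op 3 (insert('m')): buffer="umnmczjkme" (len 10), cursors c1@2 c2@4 c3@9, authorship .1.2....3.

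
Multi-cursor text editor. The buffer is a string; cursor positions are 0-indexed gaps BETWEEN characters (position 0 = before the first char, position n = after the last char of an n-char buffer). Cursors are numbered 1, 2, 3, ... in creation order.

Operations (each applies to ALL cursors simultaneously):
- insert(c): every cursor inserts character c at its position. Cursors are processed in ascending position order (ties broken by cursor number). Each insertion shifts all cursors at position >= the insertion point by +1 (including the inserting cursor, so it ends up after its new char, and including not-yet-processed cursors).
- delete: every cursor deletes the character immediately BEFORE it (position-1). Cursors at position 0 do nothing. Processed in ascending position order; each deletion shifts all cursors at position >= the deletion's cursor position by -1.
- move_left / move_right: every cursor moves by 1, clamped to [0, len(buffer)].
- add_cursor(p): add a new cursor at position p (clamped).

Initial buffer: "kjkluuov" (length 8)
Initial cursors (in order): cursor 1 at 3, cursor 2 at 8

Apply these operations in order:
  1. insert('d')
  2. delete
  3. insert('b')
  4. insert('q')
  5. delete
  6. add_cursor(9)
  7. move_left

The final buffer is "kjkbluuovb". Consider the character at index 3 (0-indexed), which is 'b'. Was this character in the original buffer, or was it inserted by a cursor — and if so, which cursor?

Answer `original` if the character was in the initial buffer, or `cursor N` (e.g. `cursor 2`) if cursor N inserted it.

After op 1 (insert('d')): buffer="kjkdluuovd" (len 10), cursors c1@4 c2@10, authorship ...1.....2
After op 2 (delete): buffer="kjkluuov" (len 8), cursors c1@3 c2@8, authorship ........
After op 3 (insert('b')): buffer="kjkbluuovb" (len 10), cursors c1@4 c2@10, authorship ...1.....2
After op 4 (insert('q')): buffer="kjkbqluuovbq" (len 12), cursors c1@5 c2@12, authorship ...11.....22
After op 5 (delete): buffer="kjkbluuovb" (len 10), cursors c1@4 c2@10, authorship ...1.....2
After op 6 (add_cursor(9)): buffer="kjkbluuovb" (len 10), cursors c1@4 c3@9 c2@10, authorship ...1.....2
After op 7 (move_left): buffer="kjkbluuovb" (len 10), cursors c1@3 c3@8 c2@9, authorship ...1.....2
Authorship (.=original, N=cursor N): . . . 1 . . . . . 2
Index 3: author = 1

Answer: cursor 1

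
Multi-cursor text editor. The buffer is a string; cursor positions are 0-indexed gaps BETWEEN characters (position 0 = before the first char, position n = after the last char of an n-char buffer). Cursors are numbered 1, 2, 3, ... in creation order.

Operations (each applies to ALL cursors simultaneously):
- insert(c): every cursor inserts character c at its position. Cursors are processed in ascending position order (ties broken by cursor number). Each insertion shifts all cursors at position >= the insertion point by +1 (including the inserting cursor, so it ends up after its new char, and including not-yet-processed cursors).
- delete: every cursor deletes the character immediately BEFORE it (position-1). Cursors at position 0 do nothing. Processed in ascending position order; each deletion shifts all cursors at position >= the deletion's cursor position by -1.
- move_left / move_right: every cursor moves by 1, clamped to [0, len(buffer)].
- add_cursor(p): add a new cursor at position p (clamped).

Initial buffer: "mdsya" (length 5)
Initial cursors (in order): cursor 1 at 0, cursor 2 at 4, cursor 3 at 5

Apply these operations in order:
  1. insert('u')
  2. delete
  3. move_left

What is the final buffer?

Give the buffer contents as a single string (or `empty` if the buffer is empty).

After op 1 (insert('u')): buffer="umdsyuau" (len 8), cursors c1@1 c2@6 c3@8, authorship 1....2.3
After op 2 (delete): buffer="mdsya" (len 5), cursors c1@0 c2@4 c3@5, authorship .....
After op 3 (move_left): buffer="mdsya" (len 5), cursors c1@0 c2@3 c3@4, authorship .....

Answer: mdsya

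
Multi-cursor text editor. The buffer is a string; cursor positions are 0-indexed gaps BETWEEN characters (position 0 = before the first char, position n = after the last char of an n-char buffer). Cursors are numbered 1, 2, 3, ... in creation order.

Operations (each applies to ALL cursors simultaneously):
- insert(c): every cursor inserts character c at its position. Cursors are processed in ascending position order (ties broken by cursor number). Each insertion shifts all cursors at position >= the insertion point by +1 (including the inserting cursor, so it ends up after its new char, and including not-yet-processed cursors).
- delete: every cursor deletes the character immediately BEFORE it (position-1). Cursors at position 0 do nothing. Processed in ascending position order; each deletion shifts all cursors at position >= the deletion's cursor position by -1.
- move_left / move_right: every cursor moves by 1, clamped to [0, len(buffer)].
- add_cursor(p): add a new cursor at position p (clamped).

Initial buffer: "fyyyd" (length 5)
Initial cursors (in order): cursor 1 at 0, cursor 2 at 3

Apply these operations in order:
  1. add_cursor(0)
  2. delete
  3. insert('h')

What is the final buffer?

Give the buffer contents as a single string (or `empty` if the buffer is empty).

After op 1 (add_cursor(0)): buffer="fyyyd" (len 5), cursors c1@0 c3@0 c2@3, authorship .....
After op 2 (delete): buffer="fyyd" (len 4), cursors c1@0 c3@0 c2@2, authorship ....
After op 3 (insert('h')): buffer="hhfyhyd" (len 7), cursors c1@2 c3@2 c2@5, authorship 13..2..

Answer: hhfyhyd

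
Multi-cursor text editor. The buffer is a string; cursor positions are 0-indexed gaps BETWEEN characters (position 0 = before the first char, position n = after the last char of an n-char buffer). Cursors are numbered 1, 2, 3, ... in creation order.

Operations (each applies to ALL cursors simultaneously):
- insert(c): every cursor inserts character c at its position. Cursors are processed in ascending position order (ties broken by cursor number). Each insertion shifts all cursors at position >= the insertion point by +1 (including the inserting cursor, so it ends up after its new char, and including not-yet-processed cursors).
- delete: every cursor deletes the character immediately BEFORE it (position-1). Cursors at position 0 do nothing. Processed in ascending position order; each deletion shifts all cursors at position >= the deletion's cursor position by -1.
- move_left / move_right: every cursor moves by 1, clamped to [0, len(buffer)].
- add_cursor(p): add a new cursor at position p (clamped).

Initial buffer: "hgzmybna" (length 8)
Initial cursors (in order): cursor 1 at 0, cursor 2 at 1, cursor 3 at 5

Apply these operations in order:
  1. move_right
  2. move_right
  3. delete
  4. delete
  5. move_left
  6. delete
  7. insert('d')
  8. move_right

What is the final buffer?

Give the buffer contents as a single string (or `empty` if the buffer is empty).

After op 1 (move_right): buffer="hgzmybna" (len 8), cursors c1@1 c2@2 c3@6, authorship ........
After op 2 (move_right): buffer="hgzmybna" (len 8), cursors c1@2 c2@3 c3@7, authorship ........
After op 3 (delete): buffer="hmyba" (len 5), cursors c1@1 c2@1 c3@4, authorship .....
After op 4 (delete): buffer="mya" (len 3), cursors c1@0 c2@0 c3@2, authorship ...
After op 5 (move_left): buffer="mya" (len 3), cursors c1@0 c2@0 c3@1, authorship ...
After op 6 (delete): buffer="ya" (len 2), cursors c1@0 c2@0 c3@0, authorship ..
After op 7 (insert('d')): buffer="dddya" (len 5), cursors c1@3 c2@3 c3@3, authorship 123..
After op 8 (move_right): buffer="dddya" (len 5), cursors c1@4 c2@4 c3@4, authorship 123..

Answer: dddya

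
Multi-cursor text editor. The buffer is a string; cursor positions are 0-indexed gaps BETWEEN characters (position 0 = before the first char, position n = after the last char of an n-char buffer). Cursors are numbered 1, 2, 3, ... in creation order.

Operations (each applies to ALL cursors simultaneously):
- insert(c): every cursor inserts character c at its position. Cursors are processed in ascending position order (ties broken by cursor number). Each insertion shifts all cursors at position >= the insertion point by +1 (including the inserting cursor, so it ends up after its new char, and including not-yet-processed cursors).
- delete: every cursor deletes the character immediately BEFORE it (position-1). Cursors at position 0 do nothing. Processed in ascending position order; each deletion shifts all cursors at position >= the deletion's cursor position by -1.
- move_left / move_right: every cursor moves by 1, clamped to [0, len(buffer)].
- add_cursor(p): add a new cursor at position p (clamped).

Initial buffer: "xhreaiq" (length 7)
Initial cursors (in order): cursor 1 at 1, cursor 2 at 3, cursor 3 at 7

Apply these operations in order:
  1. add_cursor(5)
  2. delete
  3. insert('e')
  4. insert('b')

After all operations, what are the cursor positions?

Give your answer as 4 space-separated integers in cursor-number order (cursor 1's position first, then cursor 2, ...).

After op 1 (add_cursor(5)): buffer="xhreaiq" (len 7), cursors c1@1 c2@3 c4@5 c3@7, authorship .......
After op 2 (delete): buffer="hei" (len 3), cursors c1@0 c2@1 c4@2 c3@3, authorship ...
After op 3 (insert('e')): buffer="eheeeie" (len 7), cursors c1@1 c2@3 c4@5 c3@7, authorship 1.2.4.3
After op 4 (insert('b')): buffer="ebhebeebieb" (len 11), cursors c1@2 c2@5 c4@8 c3@11, authorship 11.22.44.33

Answer: 2 5 11 8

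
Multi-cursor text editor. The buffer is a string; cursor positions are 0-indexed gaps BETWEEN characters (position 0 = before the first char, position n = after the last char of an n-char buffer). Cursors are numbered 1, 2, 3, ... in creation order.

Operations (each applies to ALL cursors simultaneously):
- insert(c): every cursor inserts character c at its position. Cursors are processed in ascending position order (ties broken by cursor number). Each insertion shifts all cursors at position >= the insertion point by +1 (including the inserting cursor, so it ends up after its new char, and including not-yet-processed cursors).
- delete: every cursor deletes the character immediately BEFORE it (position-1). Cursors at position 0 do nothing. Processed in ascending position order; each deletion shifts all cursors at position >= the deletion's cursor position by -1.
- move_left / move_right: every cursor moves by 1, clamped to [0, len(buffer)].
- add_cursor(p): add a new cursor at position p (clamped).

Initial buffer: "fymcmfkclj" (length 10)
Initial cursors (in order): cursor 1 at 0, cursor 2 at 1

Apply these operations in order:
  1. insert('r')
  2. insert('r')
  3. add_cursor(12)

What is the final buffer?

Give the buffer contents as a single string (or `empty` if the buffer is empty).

After op 1 (insert('r')): buffer="rfrymcmfkclj" (len 12), cursors c1@1 c2@3, authorship 1.2.........
After op 2 (insert('r')): buffer="rrfrrymcmfkclj" (len 14), cursors c1@2 c2@5, authorship 11.22.........
After op 3 (add_cursor(12)): buffer="rrfrrymcmfkclj" (len 14), cursors c1@2 c2@5 c3@12, authorship 11.22.........

Answer: rrfrrymcmfkclj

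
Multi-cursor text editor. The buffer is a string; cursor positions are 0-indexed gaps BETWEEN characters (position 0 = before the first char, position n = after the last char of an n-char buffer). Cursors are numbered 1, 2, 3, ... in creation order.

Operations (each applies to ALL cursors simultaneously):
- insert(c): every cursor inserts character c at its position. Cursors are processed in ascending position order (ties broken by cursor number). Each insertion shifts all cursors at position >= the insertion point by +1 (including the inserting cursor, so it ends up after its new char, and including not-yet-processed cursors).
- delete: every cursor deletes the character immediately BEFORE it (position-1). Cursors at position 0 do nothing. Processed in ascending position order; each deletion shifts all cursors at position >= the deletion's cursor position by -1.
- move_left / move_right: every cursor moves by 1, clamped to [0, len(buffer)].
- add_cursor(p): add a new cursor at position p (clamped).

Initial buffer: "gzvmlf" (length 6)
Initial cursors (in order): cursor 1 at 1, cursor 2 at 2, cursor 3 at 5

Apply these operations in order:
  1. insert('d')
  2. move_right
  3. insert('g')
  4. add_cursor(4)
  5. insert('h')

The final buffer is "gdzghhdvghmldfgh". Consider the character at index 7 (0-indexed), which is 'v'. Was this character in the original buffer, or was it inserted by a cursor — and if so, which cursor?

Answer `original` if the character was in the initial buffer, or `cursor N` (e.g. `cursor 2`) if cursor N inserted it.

After op 1 (insert('d')): buffer="gdzdvmldf" (len 9), cursors c1@2 c2@4 c3@8, authorship .1.2...3.
After op 2 (move_right): buffer="gdzdvmldf" (len 9), cursors c1@3 c2@5 c3@9, authorship .1.2...3.
After op 3 (insert('g')): buffer="gdzgdvgmldfg" (len 12), cursors c1@4 c2@7 c3@12, authorship .1.12.2..3.3
After op 4 (add_cursor(4)): buffer="gdzgdvgmldfg" (len 12), cursors c1@4 c4@4 c2@7 c3@12, authorship .1.12.2..3.3
After op 5 (insert('h')): buffer="gdzghhdvghmldfgh" (len 16), cursors c1@6 c4@6 c2@10 c3@16, authorship .1.1142.22..3.33
Authorship (.=original, N=cursor N): . 1 . 1 1 4 2 . 2 2 . . 3 . 3 3
Index 7: author = original

Answer: original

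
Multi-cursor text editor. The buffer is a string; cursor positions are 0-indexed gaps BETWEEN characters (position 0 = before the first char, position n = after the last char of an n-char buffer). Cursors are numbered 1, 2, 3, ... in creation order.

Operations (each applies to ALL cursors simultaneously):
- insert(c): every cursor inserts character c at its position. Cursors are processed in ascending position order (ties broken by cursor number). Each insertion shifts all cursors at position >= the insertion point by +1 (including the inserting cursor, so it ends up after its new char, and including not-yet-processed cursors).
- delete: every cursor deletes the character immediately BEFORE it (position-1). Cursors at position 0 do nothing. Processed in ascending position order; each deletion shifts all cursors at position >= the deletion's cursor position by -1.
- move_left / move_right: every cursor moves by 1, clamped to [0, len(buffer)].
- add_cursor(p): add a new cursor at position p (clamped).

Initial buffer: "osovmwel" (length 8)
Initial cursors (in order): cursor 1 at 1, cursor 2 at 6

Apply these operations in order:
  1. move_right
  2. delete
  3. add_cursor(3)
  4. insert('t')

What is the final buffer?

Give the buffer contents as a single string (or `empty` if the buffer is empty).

Answer: otovtmwtl

Derivation:
After op 1 (move_right): buffer="osovmwel" (len 8), cursors c1@2 c2@7, authorship ........
After op 2 (delete): buffer="oovmwl" (len 6), cursors c1@1 c2@5, authorship ......
After op 3 (add_cursor(3)): buffer="oovmwl" (len 6), cursors c1@1 c3@3 c2@5, authorship ......
After op 4 (insert('t')): buffer="otovtmwtl" (len 9), cursors c1@2 c3@5 c2@8, authorship .1..3..2.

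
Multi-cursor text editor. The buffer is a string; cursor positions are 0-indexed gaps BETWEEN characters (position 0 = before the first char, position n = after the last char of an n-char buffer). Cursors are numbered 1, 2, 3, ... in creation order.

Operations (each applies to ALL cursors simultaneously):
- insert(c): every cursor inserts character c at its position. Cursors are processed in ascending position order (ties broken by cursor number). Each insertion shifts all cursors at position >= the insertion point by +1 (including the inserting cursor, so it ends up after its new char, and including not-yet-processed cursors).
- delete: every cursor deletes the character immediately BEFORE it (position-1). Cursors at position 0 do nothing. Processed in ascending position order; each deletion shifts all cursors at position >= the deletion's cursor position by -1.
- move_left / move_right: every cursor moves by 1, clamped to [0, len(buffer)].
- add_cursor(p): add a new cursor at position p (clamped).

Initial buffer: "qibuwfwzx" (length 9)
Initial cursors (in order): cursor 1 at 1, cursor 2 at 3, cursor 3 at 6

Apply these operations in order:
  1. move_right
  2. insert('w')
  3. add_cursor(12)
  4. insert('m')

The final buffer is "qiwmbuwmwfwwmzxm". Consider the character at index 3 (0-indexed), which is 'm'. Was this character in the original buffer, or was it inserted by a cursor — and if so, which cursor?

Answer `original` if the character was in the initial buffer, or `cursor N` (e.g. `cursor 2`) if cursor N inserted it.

Answer: cursor 1

Derivation:
After op 1 (move_right): buffer="qibuwfwzx" (len 9), cursors c1@2 c2@4 c3@7, authorship .........
After op 2 (insert('w')): buffer="qiwbuwwfwwzx" (len 12), cursors c1@3 c2@6 c3@10, authorship ..1..2...3..
After op 3 (add_cursor(12)): buffer="qiwbuwwfwwzx" (len 12), cursors c1@3 c2@6 c3@10 c4@12, authorship ..1..2...3..
After op 4 (insert('m')): buffer="qiwmbuwmwfwwmzxm" (len 16), cursors c1@4 c2@8 c3@13 c4@16, authorship ..11..22...33..4
Authorship (.=original, N=cursor N): . . 1 1 . . 2 2 . . . 3 3 . . 4
Index 3: author = 1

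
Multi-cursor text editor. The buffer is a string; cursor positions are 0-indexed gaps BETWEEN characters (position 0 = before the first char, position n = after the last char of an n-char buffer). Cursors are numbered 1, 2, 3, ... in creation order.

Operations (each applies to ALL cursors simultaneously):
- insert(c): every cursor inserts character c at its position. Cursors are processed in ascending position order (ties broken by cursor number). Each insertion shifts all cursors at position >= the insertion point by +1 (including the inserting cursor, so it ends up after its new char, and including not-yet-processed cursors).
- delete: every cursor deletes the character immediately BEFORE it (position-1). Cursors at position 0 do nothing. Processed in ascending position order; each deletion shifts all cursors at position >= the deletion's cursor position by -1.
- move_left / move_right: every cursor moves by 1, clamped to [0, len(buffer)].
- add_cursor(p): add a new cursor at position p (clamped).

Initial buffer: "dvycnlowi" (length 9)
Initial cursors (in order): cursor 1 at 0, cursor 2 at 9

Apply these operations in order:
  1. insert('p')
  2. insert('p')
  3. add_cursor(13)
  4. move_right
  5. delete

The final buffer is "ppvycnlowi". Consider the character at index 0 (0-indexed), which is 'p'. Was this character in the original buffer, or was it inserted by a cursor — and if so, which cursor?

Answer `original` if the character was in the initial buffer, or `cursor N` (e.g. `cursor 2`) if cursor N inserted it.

After op 1 (insert('p')): buffer="pdvycnlowip" (len 11), cursors c1@1 c2@11, authorship 1.........2
After op 2 (insert('p')): buffer="ppdvycnlowipp" (len 13), cursors c1@2 c2@13, authorship 11.........22
After op 3 (add_cursor(13)): buffer="ppdvycnlowipp" (len 13), cursors c1@2 c2@13 c3@13, authorship 11.........22
After op 4 (move_right): buffer="ppdvycnlowipp" (len 13), cursors c1@3 c2@13 c3@13, authorship 11.........22
After op 5 (delete): buffer="ppvycnlowi" (len 10), cursors c1@2 c2@10 c3@10, authorship 11........
Authorship (.=original, N=cursor N): 1 1 . . . . . . . .
Index 0: author = 1

Answer: cursor 1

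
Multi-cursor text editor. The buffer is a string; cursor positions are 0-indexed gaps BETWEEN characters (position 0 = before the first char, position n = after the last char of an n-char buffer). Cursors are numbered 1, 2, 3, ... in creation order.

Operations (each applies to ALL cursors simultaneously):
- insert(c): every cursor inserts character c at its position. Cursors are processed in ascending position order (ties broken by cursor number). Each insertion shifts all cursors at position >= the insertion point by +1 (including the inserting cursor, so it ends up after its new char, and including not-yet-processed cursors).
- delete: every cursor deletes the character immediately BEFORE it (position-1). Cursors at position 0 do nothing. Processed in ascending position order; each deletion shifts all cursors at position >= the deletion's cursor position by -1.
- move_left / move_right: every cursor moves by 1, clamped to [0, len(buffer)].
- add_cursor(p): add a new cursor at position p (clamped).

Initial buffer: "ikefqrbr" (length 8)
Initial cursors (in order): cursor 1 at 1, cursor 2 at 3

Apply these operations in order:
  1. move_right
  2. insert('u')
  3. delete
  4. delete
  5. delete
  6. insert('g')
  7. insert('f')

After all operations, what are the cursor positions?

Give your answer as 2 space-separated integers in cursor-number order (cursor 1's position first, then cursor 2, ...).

After op 1 (move_right): buffer="ikefqrbr" (len 8), cursors c1@2 c2@4, authorship ........
After op 2 (insert('u')): buffer="ikuefuqrbr" (len 10), cursors c1@3 c2@6, authorship ..1..2....
After op 3 (delete): buffer="ikefqrbr" (len 8), cursors c1@2 c2@4, authorship ........
After op 4 (delete): buffer="ieqrbr" (len 6), cursors c1@1 c2@2, authorship ......
After op 5 (delete): buffer="qrbr" (len 4), cursors c1@0 c2@0, authorship ....
After op 6 (insert('g')): buffer="ggqrbr" (len 6), cursors c1@2 c2@2, authorship 12....
After op 7 (insert('f')): buffer="ggffqrbr" (len 8), cursors c1@4 c2@4, authorship 1212....

Answer: 4 4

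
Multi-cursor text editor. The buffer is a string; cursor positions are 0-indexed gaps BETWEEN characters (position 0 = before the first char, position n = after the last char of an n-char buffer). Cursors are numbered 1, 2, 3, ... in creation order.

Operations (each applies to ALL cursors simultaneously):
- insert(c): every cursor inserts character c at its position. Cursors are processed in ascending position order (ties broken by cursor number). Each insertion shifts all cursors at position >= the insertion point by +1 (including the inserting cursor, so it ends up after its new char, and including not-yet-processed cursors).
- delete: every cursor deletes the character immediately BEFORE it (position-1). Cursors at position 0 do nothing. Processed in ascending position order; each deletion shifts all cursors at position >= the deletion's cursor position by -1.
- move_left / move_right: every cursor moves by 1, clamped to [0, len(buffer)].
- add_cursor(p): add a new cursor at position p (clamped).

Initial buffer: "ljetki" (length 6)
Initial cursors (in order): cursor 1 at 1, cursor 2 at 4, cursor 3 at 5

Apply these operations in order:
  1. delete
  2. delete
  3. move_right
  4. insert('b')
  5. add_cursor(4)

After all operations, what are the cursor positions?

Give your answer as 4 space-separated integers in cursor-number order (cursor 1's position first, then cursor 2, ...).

Answer: 4 4 4 4

Derivation:
After op 1 (delete): buffer="jei" (len 3), cursors c1@0 c2@2 c3@2, authorship ...
After op 2 (delete): buffer="i" (len 1), cursors c1@0 c2@0 c3@0, authorship .
After op 3 (move_right): buffer="i" (len 1), cursors c1@1 c2@1 c3@1, authorship .
After op 4 (insert('b')): buffer="ibbb" (len 4), cursors c1@4 c2@4 c3@4, authorship .123
After op 5 (add_cursor(4)): buffer="ibbb" (len 4), cursors c1@4 c2@4 c3@4 c4@4, authorship .123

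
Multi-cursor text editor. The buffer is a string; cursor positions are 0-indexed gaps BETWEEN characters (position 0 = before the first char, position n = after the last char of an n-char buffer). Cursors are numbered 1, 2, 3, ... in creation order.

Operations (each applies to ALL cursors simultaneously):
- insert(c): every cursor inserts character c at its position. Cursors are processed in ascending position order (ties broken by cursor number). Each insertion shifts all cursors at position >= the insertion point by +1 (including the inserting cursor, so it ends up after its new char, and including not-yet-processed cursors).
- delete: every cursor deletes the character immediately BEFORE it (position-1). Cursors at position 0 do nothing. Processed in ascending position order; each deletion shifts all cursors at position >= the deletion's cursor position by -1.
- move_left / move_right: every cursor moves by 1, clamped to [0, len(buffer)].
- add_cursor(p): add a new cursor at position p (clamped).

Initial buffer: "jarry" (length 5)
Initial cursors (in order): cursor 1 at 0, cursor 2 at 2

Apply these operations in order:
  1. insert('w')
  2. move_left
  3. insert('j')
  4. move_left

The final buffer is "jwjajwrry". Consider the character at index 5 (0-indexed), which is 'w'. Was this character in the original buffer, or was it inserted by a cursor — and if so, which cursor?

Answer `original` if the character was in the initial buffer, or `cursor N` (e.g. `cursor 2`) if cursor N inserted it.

After op 1 (insert('w')): buffer="wjawrry" (len 7), cursors c1@1 c2@4, authorship 1..2...
After op 2 (move_left): buffer="wjawrry" (len 7), cursors c1@0 c2@3, authorship 1..2...
After op 3 (insert('j')): buffer="jwjajwrry" (len 9), cursors c1@1 c2@5, authorship 11..22...
After op 4 (move_left): buffer="jwjajwrry" (len 9), cursors c1@0 c2@4, authorship 11..22...
Authorship (.=original, N=cursor N): 1 1 . . 2 2 . . .
Index 5: author = 2

Answer: cursor 2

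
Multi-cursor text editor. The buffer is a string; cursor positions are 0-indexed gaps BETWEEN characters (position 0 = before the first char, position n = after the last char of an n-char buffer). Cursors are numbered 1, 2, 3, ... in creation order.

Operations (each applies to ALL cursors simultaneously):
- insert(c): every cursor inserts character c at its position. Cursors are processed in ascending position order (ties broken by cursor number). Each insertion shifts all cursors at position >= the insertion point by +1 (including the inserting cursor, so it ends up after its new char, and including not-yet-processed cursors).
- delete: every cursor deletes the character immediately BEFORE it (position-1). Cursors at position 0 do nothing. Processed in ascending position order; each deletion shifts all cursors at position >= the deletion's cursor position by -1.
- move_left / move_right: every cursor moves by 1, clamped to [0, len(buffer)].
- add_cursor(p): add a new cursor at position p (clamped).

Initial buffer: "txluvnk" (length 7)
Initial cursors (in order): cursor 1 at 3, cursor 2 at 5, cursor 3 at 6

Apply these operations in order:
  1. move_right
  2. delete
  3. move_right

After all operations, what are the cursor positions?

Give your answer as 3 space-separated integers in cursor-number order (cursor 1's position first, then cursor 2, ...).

After op 1 (move_right): buffer="txluvnk" (len 7), cursors c1@4 c2@6 c3@7, authorship .......
After op 2 (delete): buffer="txlv" (len 4), cursors c1@3 c2@4 c3@4, authorship ....
After op 3 (move_right): buffer="txlv" (len 4), cursors c1@4 c2@4 c3@4, authorship ....

Answer: 4 4 4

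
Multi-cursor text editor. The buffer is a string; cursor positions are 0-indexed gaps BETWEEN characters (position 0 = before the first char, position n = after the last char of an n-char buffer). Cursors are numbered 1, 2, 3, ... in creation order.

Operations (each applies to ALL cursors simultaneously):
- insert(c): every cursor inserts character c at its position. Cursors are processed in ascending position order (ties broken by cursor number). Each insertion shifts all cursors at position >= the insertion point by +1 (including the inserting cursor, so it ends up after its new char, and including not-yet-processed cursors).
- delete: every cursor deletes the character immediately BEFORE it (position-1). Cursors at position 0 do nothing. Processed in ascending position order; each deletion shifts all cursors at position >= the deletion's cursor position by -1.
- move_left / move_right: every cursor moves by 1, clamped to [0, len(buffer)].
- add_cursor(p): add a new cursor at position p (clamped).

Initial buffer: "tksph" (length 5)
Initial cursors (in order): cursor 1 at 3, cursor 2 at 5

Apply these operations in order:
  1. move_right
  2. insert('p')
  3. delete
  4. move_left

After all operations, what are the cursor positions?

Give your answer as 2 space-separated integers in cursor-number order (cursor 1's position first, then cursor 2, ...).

Answer: 3 4

Derivation:
After op 1 (move_right): buffer="tksph" (len 5), cursors c1@4 c2@5, authorship .....
After op 2 (insert('p')): buffer="tkspphp" (len 7), cursors c1@5 c2@7, authorship ....1.2
After op 3 (delete): buffer="tksph" (len 5), cursors c1@4 c2@5, authorship .....
After op 4 (move_left): buffer="tksph" (len 5), cursors c1@3 c2@4, authorship .....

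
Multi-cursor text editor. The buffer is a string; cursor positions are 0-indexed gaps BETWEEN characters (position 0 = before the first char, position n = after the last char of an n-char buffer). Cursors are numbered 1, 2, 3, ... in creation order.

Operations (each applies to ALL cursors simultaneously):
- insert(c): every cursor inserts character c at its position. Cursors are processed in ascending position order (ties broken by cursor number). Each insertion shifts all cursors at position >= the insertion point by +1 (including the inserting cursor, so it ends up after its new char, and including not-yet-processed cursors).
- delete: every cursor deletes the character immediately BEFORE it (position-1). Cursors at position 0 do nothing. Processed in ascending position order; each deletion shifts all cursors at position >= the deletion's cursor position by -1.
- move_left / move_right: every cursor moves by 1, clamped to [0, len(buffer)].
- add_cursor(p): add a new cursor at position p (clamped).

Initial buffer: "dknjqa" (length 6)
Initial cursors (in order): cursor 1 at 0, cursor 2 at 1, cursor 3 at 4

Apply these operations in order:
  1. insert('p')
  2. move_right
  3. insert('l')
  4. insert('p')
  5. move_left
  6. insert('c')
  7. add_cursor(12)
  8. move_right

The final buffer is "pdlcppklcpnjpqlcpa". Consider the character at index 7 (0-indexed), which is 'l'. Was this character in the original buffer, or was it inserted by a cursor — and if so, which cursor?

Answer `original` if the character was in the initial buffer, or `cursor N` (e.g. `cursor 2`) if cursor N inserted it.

After op 1 (insert('p')): buffer="pdpknjpqa" (len 9), cursors c1@1 c2@3 c3@7, authorship 1.2...3..
After op 2 (move_right): buffer="pdpknjpqa" (len 9), cursors c1@2 c2@4 c3@8, authorship 1.2...3..
After op 3 (insert('l')): buffer="pdlpklnjpqla" (len 12), cursors c1@3 c2@6 c3@11, authorship 1.12.2..3.3.
After op 4 (insert('p')): buffer="pdlppklpnjpqlpa" (len 15), cursors c1@4 c2@8 c3@14, authorship 1.112.22..3.33.
After op 5 (move_left): buffer="pdlppklpnjpqlpa" (len 15), cursors c1@3 c2@7 c3@13, authorship 1.112.22..3.33.
After op 6 (insert('c')): buffer="pdlcppklcpnjpqlcpa" (len 18), cursors c1@4 c2@9 c3@16, authorship 1.1112.222..3.333.
After op 7 (add_cursor(12)): buffer="pdlcppklcpnjpqlcpa" (len 18), cursors c1@4 c2@9 c4@12 c3@16, authorship 1.1112.222..3.333.
After op 8 (move_right): buffer="pdlcppklcpnjpqlcpa" (len 18), cursors c1@5 c2@10 c4@13 c3@17, authorship 1.1112.222..3.333.
Authorship (.=original, N=cursor N): 1 . 1 1 1 2 . 2 2 2 . . 3 . 3 3 3 .
Index 7: author = 2

Answer: cursor 2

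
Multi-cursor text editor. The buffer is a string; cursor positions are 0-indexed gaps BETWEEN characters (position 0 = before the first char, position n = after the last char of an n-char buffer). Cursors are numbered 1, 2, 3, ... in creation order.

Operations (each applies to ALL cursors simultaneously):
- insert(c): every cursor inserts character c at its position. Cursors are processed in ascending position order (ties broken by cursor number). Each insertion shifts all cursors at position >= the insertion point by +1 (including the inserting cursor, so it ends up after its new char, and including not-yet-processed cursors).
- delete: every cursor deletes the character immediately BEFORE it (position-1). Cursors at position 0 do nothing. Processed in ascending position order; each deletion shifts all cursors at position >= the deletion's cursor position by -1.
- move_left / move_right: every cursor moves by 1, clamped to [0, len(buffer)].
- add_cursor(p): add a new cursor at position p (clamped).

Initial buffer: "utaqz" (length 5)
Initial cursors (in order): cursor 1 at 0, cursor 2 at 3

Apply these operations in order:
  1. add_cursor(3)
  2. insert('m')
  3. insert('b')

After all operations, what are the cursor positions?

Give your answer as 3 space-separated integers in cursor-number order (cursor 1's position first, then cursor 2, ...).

Answer: 2 9 9

Derivation:
After op 1 (add_cursor(3)): buffer="utaqz" (len 5), cursors c1@0 c2@3 c3@3, authorship .....
After op 2 (insert('m')): buffer="mutammqz" (len 8), cursors c1@1 c2@6 c3@6, authorship 1...23..
After op 3 (insert('b')): buffer="mbutammbbqz" (len 11), cursors c1@2 c2@9 c3@9, authorship 11...2323..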